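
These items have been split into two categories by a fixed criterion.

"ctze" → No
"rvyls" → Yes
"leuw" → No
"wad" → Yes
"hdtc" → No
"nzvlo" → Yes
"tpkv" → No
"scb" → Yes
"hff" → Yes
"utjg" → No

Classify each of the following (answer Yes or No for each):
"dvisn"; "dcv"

Yes, Yes

The classifier is using: odd length.
"dvisn": length 5 — qualifies, so Yes. "dcv": length 3 — qualifies, so Yes.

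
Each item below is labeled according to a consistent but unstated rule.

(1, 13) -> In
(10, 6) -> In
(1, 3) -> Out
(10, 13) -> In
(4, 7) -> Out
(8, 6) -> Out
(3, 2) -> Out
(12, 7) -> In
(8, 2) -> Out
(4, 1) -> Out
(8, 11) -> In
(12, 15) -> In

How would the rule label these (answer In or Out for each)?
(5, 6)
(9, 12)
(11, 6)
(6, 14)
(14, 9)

The distinguishing property — max ≥ 10 — holds for all the 'In' cases and none of the 'Out' cases.

Out, In, In, In, In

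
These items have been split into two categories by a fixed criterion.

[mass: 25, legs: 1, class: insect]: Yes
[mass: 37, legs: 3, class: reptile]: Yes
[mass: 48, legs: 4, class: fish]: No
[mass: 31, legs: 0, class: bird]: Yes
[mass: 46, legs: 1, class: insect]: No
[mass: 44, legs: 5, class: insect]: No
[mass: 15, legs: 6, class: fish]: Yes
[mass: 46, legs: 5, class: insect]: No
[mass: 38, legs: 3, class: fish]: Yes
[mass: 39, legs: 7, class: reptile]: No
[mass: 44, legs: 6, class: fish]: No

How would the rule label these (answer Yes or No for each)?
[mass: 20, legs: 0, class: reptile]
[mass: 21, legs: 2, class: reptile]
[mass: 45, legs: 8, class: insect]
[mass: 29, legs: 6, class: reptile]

Yes, Yes, No, Yes

The common property of the 'Yes' items is: mass ≤ 38. No 'No' item has it.
[mass: 20, legs: 0, class: reptile]: mass = 20, satisfies this → Yes. [mass: 21, legs: 2, class: reptile]: mass = 21, satisfies this → Yes. [mass: 45, legs: 8, class: insect]: mass = 45, does not fit → No. [mass: 29, legs: 6, class: reptile]: mass = 29, satisfies this → Yes.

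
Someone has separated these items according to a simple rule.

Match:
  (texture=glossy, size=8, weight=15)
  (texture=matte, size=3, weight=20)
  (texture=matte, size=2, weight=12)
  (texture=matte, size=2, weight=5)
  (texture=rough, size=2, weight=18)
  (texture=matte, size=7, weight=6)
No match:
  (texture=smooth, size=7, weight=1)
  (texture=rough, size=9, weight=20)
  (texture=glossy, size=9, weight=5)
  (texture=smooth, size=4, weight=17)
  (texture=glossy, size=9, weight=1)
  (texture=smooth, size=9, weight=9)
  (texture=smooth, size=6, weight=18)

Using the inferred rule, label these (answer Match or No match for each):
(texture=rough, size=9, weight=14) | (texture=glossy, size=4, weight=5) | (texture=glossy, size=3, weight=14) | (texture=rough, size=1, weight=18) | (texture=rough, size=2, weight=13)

No match, Match, Match, Match, Match

The classifier is using: texture is not smooth AND size ≤ 8.
(texture=rough, size=9, weight=14): texture is rough, size = 9 — does not pass, so No match.
(texture=glossy, size=4, weight=5): texture is glossy, size = 4 — has this property, so Match.
(texture=glossy, size=3, weight=14): texture is glossy, size = 3 — has this property, so Match.
(texture=rough, size=1, weight=18): texture is rough, size = 1 — has this property, so Match.
(texture=rough, size=2, weight=13): texture is rough, size = 2 — has this property, so Match.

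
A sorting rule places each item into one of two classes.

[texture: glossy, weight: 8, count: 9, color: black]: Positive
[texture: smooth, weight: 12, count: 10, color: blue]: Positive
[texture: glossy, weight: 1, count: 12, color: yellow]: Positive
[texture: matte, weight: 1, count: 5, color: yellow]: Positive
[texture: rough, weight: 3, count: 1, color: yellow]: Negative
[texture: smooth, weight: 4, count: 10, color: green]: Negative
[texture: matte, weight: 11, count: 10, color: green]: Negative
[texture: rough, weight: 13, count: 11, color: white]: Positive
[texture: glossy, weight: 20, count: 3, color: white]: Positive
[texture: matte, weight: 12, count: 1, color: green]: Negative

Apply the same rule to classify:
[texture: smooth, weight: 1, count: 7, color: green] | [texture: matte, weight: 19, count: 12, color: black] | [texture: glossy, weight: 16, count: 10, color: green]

The rule appears to be: color is not green AND count ≥ 3.
Negative: [texture: smooth, weight: 1, count: 7, color: green], since color is green, count = 7.
Positive: [texture: matte, weight: 19, count: 12, color: black], since color is black, count = 12.
Negative: [texture: glossy, weight: 16, count: 10, color: green], since color is green, count = 10.

Negative, Positive, Negative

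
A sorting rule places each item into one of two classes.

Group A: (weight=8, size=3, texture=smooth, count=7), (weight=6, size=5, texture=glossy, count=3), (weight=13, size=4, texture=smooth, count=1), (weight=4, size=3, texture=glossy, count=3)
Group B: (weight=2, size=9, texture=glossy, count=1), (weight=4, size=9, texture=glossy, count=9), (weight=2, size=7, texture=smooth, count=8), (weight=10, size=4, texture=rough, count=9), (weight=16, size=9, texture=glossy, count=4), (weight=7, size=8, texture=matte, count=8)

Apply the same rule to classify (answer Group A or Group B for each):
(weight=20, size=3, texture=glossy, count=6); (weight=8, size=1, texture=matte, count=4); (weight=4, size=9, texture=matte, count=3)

The common property of the 'Group A' items is: size ≤ 5 AND count ≤ 7. No 'Group B' item has it.

Group A, Group A, Group B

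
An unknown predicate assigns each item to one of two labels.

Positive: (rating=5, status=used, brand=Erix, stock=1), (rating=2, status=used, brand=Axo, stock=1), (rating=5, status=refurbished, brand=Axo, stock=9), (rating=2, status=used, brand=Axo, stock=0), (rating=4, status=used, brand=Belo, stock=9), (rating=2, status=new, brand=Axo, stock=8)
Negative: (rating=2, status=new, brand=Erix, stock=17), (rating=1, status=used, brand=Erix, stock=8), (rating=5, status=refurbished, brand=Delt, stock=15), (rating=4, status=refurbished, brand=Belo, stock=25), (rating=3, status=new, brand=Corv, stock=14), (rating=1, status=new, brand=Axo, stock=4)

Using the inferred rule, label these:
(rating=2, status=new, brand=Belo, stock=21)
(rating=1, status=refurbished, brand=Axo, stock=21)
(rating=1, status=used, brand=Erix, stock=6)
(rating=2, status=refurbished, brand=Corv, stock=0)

Negative, Negative, Negative, Positive

The rule appears to be: stock ≤ 9 AND rating ≥ 2.
(rating=2, status=new, brand=Belo, stock=21) — stock = 21, rating = 2, hence Negative. (rating=1, status=refurbished, brand=Axo, stock=21) — stock = 21, rating = 1, hence Negative. (rating=1, status=used, brand=Erix, stock=6) — stock = 6, rating = 1, hence Negative. (rating=2, status=refurbished, brand=Corv, stock=0) — stock = 0, rating = 2, hence Positive.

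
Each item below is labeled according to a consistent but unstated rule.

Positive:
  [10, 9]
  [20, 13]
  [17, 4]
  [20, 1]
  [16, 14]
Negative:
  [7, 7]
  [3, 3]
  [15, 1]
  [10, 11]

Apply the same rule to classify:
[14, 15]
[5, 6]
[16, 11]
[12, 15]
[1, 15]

The simplest hypothesis consistent with all the labels is: first > second AND sum ≥ 19.

Negative, Negative, Positive, Negative, Negative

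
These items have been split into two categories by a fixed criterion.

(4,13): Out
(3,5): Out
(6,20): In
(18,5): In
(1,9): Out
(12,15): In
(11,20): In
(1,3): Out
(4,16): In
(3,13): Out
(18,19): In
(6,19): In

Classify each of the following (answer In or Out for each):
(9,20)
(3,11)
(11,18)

In, Out, In

One predicate separates the groups cleanly: sum ≥ 20.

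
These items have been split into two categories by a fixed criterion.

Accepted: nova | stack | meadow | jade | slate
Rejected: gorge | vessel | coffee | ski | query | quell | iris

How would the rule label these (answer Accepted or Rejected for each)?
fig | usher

Rejected, Rejected

Looking at the examples, the only property every 'Accepted' case has and every 'Rejected' case lacks is: contains 'a'.
fig: no 'a' — doesn't qualify, so Rejected.
usher: no 'a' — doesn't qualify, so Rejected.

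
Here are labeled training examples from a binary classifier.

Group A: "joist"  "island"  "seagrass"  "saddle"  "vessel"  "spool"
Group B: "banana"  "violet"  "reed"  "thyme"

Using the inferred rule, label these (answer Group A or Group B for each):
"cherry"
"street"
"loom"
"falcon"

Group B, Group A, Group B, Group B

Every 'Group A' example satisfies: contains 's'. None of the 'Group B' examples do.
Group B: "cherry", since no 's'.
Group A: "street", since has 's'.
Group B: "loom", since no 's'.
Group B: "falcon", since no 's'.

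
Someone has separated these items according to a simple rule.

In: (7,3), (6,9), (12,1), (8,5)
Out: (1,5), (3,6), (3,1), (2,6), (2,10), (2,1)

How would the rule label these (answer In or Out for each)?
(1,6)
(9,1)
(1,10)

One predicate separates the groups cleanly: first ≥ 5.
(1,6) → first 1 → Out. (9,1) → first 9 → In. (1,10) → first 1 → Out.

Out, In, Out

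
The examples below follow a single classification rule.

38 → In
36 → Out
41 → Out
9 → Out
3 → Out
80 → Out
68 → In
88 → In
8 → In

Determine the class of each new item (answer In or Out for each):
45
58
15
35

The common property of the 'In' items is: ends in digit 8. No 'Out' item has it.
45 — last digit 5, hence Out. 58 — last digit 8, hence In. 15 — last digit 5, hence Out. 35 — last digit 5, hence Out.

Out, In, Out, Out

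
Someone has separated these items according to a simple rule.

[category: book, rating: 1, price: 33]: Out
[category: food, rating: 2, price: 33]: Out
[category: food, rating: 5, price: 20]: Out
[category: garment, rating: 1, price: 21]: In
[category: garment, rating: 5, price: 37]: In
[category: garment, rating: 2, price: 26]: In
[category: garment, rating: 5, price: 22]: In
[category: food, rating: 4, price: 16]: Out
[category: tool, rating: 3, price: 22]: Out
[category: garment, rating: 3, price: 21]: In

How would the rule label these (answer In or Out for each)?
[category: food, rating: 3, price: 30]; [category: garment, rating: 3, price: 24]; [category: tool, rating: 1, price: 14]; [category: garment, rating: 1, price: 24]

Out, In, Out, In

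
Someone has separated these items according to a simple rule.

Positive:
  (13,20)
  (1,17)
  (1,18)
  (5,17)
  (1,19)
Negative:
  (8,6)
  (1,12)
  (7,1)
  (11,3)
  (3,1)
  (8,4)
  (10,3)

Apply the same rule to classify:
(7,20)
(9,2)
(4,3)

The distinguishing property — sum ≥ 18 — holds for all the 'Positive' cases and none of the 'Negative' cases.
Positive: (7,20), since 7+20 = 27. Negative: (9,2), since 9+2 = 11. Negative: (4,3), since 4+3 = 7.

Positive, Negative, Negative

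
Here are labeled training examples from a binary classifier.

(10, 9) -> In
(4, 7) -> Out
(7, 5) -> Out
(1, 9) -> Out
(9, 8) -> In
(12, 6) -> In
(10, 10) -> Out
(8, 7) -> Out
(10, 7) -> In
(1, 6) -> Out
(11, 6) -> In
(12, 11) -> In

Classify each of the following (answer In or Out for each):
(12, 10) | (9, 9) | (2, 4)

In, Out, Out

'In' ⟺ first > second AND sum ≥ 17.
(12, 10) → 12 > 10, 12+10 = 22 → In.
(9, 9) → 9 = 9, 9+9 = 18 → Out.
(2, 4) → 2 < 4, 2+4 = 6 → Out.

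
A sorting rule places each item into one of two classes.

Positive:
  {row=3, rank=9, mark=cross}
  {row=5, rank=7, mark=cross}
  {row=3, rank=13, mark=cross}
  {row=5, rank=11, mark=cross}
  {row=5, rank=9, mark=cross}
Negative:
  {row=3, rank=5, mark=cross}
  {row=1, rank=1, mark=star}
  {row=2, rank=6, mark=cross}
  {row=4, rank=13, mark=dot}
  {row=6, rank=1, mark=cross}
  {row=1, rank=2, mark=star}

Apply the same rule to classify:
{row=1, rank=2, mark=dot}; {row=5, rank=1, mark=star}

Negative, Negative

The pattern is that an item is 'Positive' exactly when: mark is cross AND rank ≥ 7.
{row=1, rank=2, mark=dot} — mark is dot, rank = 2, hence Negative.
{row=5, rank=1, mark=star} — mark is star, rank = 1, hence Negative.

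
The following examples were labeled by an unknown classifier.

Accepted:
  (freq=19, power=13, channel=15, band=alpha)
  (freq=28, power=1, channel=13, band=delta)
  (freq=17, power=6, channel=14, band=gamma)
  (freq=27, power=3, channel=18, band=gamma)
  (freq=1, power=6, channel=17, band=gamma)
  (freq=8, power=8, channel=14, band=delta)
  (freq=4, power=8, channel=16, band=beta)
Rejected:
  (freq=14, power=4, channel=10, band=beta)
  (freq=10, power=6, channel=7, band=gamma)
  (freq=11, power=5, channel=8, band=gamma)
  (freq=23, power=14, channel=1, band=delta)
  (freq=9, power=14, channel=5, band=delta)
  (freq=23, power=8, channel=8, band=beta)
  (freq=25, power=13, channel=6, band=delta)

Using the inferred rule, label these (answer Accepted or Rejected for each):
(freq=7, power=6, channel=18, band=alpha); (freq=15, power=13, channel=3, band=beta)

Accepted, Rejected

The rule appears to be: channel ≥ 13.
Accepted: (freq=7, power=6, channel=18, band=alpha), since channel = 18.
Rejected: (freq=15, power=13, channel=3, band=beta), since channel = 3.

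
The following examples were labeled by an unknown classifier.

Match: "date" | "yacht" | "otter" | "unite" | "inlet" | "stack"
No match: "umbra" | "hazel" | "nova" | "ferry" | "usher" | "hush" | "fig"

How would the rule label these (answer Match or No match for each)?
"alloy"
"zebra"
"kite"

No match, No match, Match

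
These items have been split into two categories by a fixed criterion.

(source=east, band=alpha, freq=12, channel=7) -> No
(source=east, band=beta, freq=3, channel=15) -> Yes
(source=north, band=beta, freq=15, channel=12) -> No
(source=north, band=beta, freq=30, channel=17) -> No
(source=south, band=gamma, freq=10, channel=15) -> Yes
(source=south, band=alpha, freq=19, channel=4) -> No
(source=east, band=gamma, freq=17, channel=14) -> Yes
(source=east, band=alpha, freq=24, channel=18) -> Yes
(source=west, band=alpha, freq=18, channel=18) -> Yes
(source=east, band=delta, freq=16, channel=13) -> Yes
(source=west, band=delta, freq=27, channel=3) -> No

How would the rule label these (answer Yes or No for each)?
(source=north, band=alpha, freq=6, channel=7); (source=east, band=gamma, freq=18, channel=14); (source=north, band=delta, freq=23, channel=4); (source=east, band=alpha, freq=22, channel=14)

No, Yes, No, Yes

The simplest hypothesis consistent with all the labels is: channel ≥ 13 AND freq ≤ 24.
No: (source=north, band=alpha, freq=6, channel=7), since channel = 7, freq = 6. Yes: (source=east, band=gamma, freq=18, channel=14), since channel = 14, freq = 18. No: (source=north, band=delta, freq=23, channel=4), since channel = 4, freq = 23. Yes: (source=east, band=alpha, freq=22, channel=14), since channel = 14, freq = 22.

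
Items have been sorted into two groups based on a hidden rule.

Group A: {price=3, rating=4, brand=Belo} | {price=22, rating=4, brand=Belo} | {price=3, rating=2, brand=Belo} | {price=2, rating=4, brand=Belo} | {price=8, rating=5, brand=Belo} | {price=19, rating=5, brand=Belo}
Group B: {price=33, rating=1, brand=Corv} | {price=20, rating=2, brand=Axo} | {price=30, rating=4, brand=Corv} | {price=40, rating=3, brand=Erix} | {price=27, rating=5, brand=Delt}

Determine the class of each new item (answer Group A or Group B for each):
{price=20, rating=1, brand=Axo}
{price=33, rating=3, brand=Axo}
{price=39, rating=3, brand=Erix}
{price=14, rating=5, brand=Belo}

Every 'Group A' example satisfies: brand is Belo. None of the 'Group B' examples do.
{price=20, rating=1, brand=Axo} → brand is Axo → Group B. {price=33, rating=3, brand=Axo} → brand is Axo → Group B. {price=39, rating=3, brand=Erix} → brand is Erix → Group B. {price=14, rating=5, brand=Belo} → brand is Belo → Group A.

Group B, Group B, Group B, Group A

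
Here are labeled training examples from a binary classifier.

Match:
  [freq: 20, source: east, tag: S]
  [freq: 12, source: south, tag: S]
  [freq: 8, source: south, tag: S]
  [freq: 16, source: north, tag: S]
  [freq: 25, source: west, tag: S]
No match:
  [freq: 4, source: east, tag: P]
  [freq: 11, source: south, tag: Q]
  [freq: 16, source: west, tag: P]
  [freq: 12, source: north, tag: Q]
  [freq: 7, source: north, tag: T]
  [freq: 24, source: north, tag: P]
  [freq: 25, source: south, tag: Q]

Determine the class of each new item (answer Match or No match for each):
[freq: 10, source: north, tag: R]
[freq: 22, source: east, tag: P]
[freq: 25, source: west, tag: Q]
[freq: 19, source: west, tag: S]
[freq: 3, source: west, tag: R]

The classifier is using: tag is S.

No match, No match, No match, Match, No match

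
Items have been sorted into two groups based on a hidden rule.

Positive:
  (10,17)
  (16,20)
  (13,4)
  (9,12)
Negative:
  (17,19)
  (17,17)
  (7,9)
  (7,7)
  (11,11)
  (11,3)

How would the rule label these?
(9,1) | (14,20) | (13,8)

Negative, Positive, Positive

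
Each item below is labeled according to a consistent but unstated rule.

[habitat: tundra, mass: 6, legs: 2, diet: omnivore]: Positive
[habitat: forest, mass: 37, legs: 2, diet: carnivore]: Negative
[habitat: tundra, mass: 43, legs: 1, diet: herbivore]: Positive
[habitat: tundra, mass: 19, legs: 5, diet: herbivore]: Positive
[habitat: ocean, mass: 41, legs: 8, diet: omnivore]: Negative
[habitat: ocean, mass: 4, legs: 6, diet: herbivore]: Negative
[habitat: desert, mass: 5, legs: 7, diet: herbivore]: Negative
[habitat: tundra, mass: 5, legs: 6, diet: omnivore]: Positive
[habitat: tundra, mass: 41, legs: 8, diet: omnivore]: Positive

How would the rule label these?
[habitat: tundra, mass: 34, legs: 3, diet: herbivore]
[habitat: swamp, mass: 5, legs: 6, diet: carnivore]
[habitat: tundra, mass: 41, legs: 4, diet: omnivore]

Checking candidate rules against both groups, what survives is: habitat is tundra.
[habitat: tundra, mass: 34, legs: 3, diet: herbivore]: habitat is tundra — fits, so Positive. [habitat: swamp, mass: 5, legs: 6, diet: carnivore]: habitat is swamp — doesn't qualify, so Negative. [habitat: tundra, mass: 41, legs: 4, diet: omnivore]: habitat is tundra — fits, so Positive.

Positive, Negative, Positive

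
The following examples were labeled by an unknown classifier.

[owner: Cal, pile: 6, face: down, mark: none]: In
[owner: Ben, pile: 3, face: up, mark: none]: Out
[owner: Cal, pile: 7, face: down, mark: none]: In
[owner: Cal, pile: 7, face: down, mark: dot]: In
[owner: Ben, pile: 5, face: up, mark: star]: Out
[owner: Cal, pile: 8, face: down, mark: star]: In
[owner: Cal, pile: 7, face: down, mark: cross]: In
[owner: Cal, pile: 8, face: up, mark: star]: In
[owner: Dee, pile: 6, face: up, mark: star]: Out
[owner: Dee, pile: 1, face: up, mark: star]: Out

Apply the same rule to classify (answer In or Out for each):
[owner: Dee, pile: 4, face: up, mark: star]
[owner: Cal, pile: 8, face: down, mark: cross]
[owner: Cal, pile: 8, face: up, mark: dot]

Out, In, In

'In' ⟺ owner is Cal.
[owner: Dee, pile: 4, face: up, mark: star]: owner is Dee, does not pass → Out. [owner: Cal, pile: 8, face: down, mark: cross]: owner is Cal, fits → In. [owner: Cal, pile: 8, face: up, mark: dot]: owner is Cal, fits → In.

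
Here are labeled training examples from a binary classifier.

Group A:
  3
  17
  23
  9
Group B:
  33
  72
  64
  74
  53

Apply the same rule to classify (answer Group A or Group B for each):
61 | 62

Group B, Group B

The pattern is that an item is 'Group A' exactly when: at most 23.
61: Group B (61 > 23). 62: Group B (62 > 23).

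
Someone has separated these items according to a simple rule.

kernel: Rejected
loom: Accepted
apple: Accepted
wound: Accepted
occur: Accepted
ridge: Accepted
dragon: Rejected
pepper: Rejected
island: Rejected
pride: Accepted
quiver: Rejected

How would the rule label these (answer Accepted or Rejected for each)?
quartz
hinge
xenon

The classifier is using: length ≤ 5.
Rejected: quartz, since length 6. Accepted: hinge, since length 5. Accepted: xenon, since length 5.

Rejected, Accepted, Accepted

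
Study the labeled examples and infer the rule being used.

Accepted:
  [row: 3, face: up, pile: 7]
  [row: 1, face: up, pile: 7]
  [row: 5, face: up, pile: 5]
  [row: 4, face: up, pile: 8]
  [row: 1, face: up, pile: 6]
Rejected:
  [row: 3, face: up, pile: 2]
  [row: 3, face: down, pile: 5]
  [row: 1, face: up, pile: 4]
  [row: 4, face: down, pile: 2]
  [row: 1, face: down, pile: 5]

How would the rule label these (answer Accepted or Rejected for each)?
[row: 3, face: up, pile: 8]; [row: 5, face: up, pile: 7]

Accepted, Accepted

The classifier is using: face is up AND pile ≥ 5.
[row: 3, face: up, pile: 8]: face is up, pile = 8, passes → Accepted. [row: 5, face: up, pile: 7]: face is up, pile = 7, passes → Accepted.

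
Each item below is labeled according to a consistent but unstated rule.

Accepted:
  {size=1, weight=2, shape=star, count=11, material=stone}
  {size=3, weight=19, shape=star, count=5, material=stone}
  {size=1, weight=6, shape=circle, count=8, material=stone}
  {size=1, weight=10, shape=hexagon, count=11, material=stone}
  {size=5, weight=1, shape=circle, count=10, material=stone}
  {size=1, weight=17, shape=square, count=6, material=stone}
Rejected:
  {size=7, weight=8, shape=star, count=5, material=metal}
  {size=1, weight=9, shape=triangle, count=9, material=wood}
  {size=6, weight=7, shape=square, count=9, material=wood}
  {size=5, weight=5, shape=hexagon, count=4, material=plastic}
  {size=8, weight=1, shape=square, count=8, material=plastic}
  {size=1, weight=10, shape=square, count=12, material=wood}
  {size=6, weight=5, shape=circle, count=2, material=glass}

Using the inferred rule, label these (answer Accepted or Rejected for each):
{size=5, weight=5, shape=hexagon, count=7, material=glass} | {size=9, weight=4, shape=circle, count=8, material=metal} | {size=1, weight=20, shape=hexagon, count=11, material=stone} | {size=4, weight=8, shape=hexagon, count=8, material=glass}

Checking candidate rules against both groups, what survives is: material is stone.

Rejected, Rejected, Accepted, Rejected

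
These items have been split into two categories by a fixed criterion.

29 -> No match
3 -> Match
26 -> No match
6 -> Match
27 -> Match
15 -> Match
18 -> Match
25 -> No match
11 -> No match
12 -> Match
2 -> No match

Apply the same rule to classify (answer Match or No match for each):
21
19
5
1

Match, No match, No match, No match

The distinguishing property — multiple of 3 — holds for all the 'Match' cases and none of the 'No match' cases.
21 → 21 = 3·7 → Match.
19 → 19 = 3·6 + 1 → No match.
5 → 5 = 3·1 + 2 → No match.
1 → 1 = 3·0 + 1 → No match.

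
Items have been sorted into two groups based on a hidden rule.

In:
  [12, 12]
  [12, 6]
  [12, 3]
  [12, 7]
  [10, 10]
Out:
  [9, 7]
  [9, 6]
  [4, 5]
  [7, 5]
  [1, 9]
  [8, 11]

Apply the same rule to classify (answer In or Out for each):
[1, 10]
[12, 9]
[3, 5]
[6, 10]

Rule: first ≥ 10. This holds for each 'In' example and fails for each 'Out' one.

Out, In, Out, Out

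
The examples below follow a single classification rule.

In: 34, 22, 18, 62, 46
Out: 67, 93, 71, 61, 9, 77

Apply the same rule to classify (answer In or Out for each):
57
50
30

The rule appears to be: even.
57: 57 is odd, does not fit → Out.
50: 50 is even, qualifies → In.
30: 30 is even, qualifies → In.

Out, In, In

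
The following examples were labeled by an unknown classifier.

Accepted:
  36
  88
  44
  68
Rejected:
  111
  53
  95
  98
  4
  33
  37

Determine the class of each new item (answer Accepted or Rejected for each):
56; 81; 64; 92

All 'Accepted' examples share one property — multiple of 4 AND at least 33 — and every 'Rejected' example lacks it.
56 → 56 = 4·14, 56 ≥ 33 → Accepted. 81 → 81 = 4·20 + 1, 81 ≥ 33 → Rejected. 64 → 64 = 4·16, 64 ≥ 33 → Accepted. 92 → 92 = 4·23, 92 ≥ 33 → Accepted.

Accepted, Rejected, Accepted, Accepted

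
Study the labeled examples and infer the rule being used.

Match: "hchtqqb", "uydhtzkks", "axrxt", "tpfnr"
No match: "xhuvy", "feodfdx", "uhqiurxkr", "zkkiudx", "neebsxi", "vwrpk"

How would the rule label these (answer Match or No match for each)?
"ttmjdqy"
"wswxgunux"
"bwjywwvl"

Match, No match, No match

The rule appears to be: contains 't'.
"ttmjdqy": Match (has 't').
"wswxgunux": No match (no 't').
"bwjywwvl": No match (no 't').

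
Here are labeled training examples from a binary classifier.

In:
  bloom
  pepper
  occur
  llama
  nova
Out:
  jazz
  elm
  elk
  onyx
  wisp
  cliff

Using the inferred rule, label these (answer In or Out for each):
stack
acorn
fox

The simplest hypothesis consistent with all the labels is: has ≥ 2 vowels.
Out: stack, since 1 vowel.
In: acorn, since 2 vowels.
Out: fox, since 1 vowel.

Out, In, Out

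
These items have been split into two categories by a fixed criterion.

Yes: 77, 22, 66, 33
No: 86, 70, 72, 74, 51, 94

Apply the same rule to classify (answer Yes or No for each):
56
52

No, No

The pattern is that an item is 'Yes' exactly when: multiple of 11.
56: No (56 = 11·5 + 1).
52: No (52 = 11·4 + 8).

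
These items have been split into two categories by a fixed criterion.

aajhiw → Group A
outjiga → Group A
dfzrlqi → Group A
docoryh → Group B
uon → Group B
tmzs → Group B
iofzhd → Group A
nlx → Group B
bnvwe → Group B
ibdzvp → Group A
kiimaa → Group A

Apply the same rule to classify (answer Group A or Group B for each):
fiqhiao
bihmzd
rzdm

Group A, Group A, Group B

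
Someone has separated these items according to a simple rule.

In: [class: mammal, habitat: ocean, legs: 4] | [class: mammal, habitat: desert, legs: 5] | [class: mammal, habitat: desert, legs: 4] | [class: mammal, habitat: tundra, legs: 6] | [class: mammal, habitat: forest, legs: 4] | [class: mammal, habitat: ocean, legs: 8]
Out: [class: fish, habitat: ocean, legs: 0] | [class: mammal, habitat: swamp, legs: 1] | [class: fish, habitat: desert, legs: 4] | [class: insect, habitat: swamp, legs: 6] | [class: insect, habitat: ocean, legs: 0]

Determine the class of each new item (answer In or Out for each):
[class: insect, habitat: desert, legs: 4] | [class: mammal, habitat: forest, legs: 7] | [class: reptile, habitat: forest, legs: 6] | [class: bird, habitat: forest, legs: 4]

Out, In, Out, Out

All 'In' examples share one property — class is mammal AND legs ≥ 4 — and every 'Out' example lacks it.
[class: insect, habitat: desert, legs: 4]: Out (class is insect, legs = 4).
[class: mammal, habitat: forest, legs: 7]: In (class is mammal, legs = 7).
[class: reptile, habitat: forest, legs: 6]: Out (class is reptile, legs = 6).
[class: bird, habitat: forest, legs: 4]: Out (class is bird, legs = 4).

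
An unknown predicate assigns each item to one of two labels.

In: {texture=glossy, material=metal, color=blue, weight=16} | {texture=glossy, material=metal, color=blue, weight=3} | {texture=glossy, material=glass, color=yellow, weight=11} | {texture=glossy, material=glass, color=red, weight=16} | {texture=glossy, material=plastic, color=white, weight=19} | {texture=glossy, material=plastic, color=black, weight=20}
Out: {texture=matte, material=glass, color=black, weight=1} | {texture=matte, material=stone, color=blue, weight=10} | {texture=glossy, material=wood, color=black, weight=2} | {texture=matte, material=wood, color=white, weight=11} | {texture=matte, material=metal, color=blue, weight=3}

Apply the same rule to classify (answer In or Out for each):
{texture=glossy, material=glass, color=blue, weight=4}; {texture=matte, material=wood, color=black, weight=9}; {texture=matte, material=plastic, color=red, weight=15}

In, Out, Out

The classifier is using: texture is glossy AND weight ≥ 3.
In: {texture=glossy, material=glass, color=blue, weight=4}, since texture is glossy, weight = 4.
Out: {texture=matte, material=wood, color=black, weight=9}, since texture is matte, weight = 9.
Out: {texture=matte, material=plastic, color=red, weight=15}, since texture is matte, weight = 15.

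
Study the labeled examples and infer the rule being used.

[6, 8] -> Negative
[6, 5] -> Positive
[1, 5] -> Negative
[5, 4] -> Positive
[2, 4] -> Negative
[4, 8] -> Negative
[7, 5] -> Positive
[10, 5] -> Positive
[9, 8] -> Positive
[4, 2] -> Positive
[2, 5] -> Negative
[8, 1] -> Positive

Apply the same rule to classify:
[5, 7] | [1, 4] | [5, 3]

Negative, Negative, Positive

The simplest hypothesis consistent with all the labels is: first > second.
[5, 7]: 5 < 7, does not fit → Negative. [1, 4]: 1 < 4, does not fit → Negative. [5, 3]: 5 > 3, checks out → Positive.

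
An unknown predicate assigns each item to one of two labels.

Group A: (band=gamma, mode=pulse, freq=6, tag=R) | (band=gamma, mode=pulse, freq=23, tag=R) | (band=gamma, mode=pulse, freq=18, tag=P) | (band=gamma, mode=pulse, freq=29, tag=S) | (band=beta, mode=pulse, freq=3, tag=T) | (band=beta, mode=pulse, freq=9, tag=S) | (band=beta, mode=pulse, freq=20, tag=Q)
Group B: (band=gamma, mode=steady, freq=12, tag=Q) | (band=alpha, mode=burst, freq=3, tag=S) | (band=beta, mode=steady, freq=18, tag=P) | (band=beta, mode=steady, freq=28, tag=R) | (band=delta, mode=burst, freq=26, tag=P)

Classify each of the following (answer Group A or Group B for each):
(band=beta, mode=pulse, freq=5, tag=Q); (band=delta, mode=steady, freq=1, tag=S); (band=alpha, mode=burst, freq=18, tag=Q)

Group A, Group B, Group B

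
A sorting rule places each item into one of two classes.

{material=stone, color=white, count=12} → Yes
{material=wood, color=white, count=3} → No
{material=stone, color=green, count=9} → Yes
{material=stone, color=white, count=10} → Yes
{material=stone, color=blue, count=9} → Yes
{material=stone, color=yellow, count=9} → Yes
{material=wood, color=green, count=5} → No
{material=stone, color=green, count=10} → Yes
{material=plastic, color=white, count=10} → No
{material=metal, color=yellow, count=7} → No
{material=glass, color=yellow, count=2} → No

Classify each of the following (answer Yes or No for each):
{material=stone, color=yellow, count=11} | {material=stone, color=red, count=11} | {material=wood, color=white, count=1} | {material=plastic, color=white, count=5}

Yes, Yes, No, No

One predicate separates the groups cleanly: material is stone.
Yes: {material=stone, color=yellow, count=11}, since material is stone.
Yes: {material=stone, color=red, count=11}, since material is stone.
No: {material=wood, color=white, count=1}, since material is wood.
No: {material=plastic, color=white, count=5}, since material is plastic.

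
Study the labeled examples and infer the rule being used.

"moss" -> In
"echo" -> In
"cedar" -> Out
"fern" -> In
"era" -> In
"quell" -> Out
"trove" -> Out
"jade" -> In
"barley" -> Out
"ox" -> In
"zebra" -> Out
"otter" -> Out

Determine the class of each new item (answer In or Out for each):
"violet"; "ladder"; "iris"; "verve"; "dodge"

Out, Out, In, Out, Out

The distinguishing property — length ≤ 4 — holds for all the 'In' cases and none of the 'Out' cases.
"violet" → length 6 → Out. "ladder" → length 6 → Out. "iris" → length 4 → In. "verve" → length 5 → Out. "dodge" → length 5 → Out.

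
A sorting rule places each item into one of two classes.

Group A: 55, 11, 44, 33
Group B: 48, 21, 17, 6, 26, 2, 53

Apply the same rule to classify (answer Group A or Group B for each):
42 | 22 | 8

'Group A' ⟺ multiple of 11.
Group B: 42, since 42 = 11·3 + 9.
Group A: 22, since 22 = 11·2.
Group B: 8, since 8 = 11·0 + 8.

Group B, Group A, Group B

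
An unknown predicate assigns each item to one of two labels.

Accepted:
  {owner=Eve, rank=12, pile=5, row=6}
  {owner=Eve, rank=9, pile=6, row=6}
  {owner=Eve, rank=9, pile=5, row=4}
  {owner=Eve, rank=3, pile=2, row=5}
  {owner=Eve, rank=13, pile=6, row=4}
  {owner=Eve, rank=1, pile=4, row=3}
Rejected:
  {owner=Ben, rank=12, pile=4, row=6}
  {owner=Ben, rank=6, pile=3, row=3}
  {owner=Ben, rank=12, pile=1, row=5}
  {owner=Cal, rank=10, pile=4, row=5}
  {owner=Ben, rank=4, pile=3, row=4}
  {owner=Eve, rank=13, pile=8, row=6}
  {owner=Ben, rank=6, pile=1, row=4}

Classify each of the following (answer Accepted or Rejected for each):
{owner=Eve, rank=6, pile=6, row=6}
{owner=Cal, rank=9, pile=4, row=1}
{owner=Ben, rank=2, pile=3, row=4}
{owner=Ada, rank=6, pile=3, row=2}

Accepted, Rejected, Rejected, Rejected

Rule: owner is Eve AND pile ≤ 6. This holds for each 'Accepted' example and fails for each 'Rejected' one.
{owner=Eve, rank=6, pile=6, row=6}: owner is Eve, pile = 6 — matches, so Accepted. {owner=Cal, rank=9, pile=4, row=1}: owner is Cal, pile = 4 — fails the rule, so Rejected. {owner=Ben, rank=2, pile=3, row=4}: owner is Ben, pile = 3 — fails the rule, so Rejected. {owner=Ada, rank=6, pile=3, row=2}: owner is Ada, pile = 3 — fails the rule, so Rejected.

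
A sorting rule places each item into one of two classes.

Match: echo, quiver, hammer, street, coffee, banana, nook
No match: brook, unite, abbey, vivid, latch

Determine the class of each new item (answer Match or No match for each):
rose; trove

The distinguishing property — even length — holds for all the 'Match' cases and none of the 'No match' cases.
Match: rose, since length 4.
No match: trove, since length 5.

Match, No match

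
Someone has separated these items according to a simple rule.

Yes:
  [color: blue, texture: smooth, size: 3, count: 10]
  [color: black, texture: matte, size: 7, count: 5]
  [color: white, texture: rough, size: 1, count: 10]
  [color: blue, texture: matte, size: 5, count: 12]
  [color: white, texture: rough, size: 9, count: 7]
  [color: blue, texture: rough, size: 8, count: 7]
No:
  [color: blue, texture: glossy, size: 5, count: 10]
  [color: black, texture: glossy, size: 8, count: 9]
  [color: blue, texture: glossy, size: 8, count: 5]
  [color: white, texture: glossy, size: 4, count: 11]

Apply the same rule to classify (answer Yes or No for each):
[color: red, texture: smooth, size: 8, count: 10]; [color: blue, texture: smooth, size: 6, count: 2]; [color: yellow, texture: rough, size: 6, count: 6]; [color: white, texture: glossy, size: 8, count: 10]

Yes, Yes, Yes, No

Comparing the two groups points to one rule — texture is not glossy.
[color: red, texture: smooth, size: 8, count: 10] — texture is smooth, hence Yes.
[color: blue, texture: smooth, size: 6, count: 2] — texture is smooth, hence Yes.
[color: yellow, texture: rough, size: 6, count: 6] — texture is rough, hence Yes.
[color: white, texture: glossy, size: 8, count: 10] — texture is glossy, hence No.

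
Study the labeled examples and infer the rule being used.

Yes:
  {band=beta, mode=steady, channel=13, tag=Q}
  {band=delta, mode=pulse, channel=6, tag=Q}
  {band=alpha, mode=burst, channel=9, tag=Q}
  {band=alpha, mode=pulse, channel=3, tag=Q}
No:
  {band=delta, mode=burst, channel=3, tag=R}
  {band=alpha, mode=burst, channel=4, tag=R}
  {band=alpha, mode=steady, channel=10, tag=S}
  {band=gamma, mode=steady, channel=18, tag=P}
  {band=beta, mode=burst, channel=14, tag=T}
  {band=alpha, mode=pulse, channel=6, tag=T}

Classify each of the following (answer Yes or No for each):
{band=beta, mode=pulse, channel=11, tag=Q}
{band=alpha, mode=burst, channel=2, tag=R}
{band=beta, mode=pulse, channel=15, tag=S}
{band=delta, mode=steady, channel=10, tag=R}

Yes, No, No, No

Comparing the two groups points to one rule — tag is Q.
{band=beta, mode=pulse, channel=11, tag=Q} — tag is Q, hence Yes.
{band=alpha, mode=burst, channel=2, tag=R} — tag is R, hence No.
{band=beta, mode=pulse, channel=15, tag=S} — tag is S, hence No.
{band=delta, mode=steady, channel=10, tag=R} — tag is R, hence No.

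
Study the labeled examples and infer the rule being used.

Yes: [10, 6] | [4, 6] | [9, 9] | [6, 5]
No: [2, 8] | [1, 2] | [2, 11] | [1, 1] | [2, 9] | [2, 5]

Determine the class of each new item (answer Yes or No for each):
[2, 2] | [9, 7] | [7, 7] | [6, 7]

A rule that fits every label: first ≥ 4 — true of each 'Yes' example, false of each 'No' one.
No: [2, 2], since first 2.
Yes: [9, 7], since first 9.
Yes: [7, 7], since first 7.
Yes: [6, 7], since first 6.

No, Yes, Yes, Yes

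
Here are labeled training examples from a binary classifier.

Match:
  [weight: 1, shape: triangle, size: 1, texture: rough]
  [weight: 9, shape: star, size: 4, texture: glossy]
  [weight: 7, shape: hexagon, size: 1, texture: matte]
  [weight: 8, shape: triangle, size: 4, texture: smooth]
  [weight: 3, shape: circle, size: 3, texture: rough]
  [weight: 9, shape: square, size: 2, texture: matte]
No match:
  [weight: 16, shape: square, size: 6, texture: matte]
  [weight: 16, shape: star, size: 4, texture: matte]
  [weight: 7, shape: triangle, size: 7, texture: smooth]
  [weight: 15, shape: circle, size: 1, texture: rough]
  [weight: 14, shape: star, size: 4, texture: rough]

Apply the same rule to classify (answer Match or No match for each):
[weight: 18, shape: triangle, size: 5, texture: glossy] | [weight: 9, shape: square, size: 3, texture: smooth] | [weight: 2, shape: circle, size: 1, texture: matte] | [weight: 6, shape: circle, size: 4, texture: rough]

No match, Match, Match, Match

The simplest hypothesis consistent with all the labels is: size ≤ 4 AND weight ≤ 9.
[weight: 18, shape: triangle, size: 5, texture: glossy]: size = 5, weight = 18, fails the rule → No match.
[weight: 9, shape: square, size: 3, texture: smooth]: size = 3, weight = 9, satisfies this → Match.
[weight: 2, shape: circle, size: 1, texture: matte]: size = 1, weight = 2, satisfies this → Match.
[weight: 6, shape: circle, size: 4, texture: rough]: size = 4, weight = 6, satisfies this → Match.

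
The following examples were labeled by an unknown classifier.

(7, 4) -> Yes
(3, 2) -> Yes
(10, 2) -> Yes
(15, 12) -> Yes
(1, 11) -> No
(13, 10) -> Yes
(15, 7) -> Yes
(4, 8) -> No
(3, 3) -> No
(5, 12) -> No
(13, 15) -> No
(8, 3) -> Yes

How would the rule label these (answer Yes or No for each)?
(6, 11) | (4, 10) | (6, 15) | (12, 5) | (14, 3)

Rule: first > second. This holds for each 'Yes' example and fails for each 'No' one.
(6, 11): 6 < 11 — doesn't match, so No.
(4, 10): 4 < 10 — doesn't match, so No.
(6, 15): 6 < 15 — doesn't match, so No.
(12, 5): 12 > 5 — satisfies this, so Yes.
(14, 3): 14 > 3 — satisfies this, so Yes.

No, No, No, Yes, Yes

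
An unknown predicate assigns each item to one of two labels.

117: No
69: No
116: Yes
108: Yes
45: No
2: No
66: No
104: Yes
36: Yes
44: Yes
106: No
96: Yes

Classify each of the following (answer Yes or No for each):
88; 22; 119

Yes, No, No

Looking at the examples, the only property every 'Yes' case has and every 'No' case lacks is: multiple of 4.
88 → 88 = 4·22 → Yes.
22 → 22 = 4·5 + 2 → No.
119 → 119 = 4·29 + 3 → No.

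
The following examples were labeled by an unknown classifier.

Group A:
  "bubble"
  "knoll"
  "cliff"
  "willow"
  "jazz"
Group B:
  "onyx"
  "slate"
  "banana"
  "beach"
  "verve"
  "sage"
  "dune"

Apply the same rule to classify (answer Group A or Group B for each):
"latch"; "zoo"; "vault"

Group B, Group A, Group B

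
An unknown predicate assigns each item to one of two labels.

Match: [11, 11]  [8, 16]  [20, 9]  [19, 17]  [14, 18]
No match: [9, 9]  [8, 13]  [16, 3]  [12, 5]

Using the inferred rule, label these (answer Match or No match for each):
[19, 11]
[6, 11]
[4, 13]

'Match' ⟺ sum ≥ 22.
[19, 11] — 19+11 = 30, hence Match. [6, 11] — 6+11 = 17, hence No match. [4, 13] — 4+13 = 17, hence No match.

Match, No match, No match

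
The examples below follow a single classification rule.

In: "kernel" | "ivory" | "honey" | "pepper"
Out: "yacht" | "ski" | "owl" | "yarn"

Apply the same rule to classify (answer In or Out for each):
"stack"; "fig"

Out, Out

The rule appears to be: has ≥ 2 vowels.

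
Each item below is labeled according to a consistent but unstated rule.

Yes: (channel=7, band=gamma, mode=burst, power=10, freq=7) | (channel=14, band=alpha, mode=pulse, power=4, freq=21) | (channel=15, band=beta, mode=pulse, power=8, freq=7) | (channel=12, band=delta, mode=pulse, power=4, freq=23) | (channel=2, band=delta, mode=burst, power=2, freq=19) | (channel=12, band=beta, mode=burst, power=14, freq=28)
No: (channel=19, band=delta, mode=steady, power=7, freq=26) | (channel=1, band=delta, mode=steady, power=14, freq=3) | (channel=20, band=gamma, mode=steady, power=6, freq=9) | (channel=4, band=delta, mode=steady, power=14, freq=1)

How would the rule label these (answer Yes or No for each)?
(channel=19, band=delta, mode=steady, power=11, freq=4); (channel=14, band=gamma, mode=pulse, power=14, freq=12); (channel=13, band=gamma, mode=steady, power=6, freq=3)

The classifier is using: mode is not steady.

No, Yes, No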